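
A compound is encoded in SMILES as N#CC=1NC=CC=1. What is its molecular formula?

Heavy atoms from the SMILES: 5 C, 2 N.
Implicit hydrogens by atom environment:
  3 × C (aromatic): 1 H each → 3
  1 × C (aromatic): no H
  1 × C: no H
  1 × N (aromatic): 1 H
  1 × N: no H
  Total hydrogens = 4.
Molecular formula: C5H4N2

C5H4N2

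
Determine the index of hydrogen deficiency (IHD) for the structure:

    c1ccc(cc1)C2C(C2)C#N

7

Molecular formula from the SMILES: C10H9N.
DoU = (2C + 2 + N − H − X)/2 = (2·10 + 2 + 1 − 9 − 0)/2 = 14/2 = 7.
(Structurally: 2 ring(s) + 5 π bond(s) = 7.)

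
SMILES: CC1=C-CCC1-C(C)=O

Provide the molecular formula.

Heavy atoms from the SMILES: 8 C, 1 O.
Implicit hydrogens by atom environment:
  2 × C: 3 H each → 6
  2 × C: 2 H each → 4
  2 × C: 1 H each → 2
  2 × C: no H
  1 × O: no H
  Total hydrogens = 12.
Molecular formula: C8H12O

C8H12O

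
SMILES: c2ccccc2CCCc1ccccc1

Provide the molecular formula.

C15H16

Heavy atoms from the SMILES: 15 C.
Implicit hydrogens by atom environment:
  10 × C (aromatic): 1 H each → 10
  3 × C: 2 H each → 6
  2 × C (aromatic): no H
  Total hydrogens = 16.
Molecular formula: C15H16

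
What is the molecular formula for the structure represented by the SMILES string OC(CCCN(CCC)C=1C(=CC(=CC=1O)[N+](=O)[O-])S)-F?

Heavy atoms from the SMILES: 13 C, 1 F, 2 N, 4 O, 1 S.
Implicit hydrogens by atom environment:
  5 × C: 2 H each → 10
  4 × C (aromatic): no H
  2 × C (aromatic): 1 H each → 2
  2 × O: 1 H each → 2
  1 × C: 3 H
  1 × C: 1 H
  1 × F: no H
  1 × N: no H
  1 × N (charge +1): no H
  1 × O: no H
  1 × O (charge -1): no H
  1 × S: 1 H
  Total hydrogens = 19.
Molecular formula: C13H19FN2O4S

C13H19FN2O4S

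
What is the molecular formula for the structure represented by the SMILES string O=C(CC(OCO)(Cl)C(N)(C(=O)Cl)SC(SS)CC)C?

Heavy atoms from the SMILES: 10 C, 2 Cl, 1 N, 4 O, 3 S.
Implicit hydrogens by atom environment:
  4 × C: no H
  3 × C: 2 H each → 6
  3 × O: no H
  2 × C: 3 H each → 6
  2 × Cl: no H
  2 × S: no H
  1 × C: 1 H
  1 × N: 2 H
  1 × O: 1 H
  1 × S: 1 H
  Total hydrogens = 17.
Molecular formula: C10H17Cl2NO4S3

C10H17Cl2NO4S3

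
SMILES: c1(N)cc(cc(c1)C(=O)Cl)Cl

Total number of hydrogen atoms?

5

Hydrogens are implicit in SMILES; fill each atom to its normal valence:
  3 × C (aromatic): 1 H each → 3
  3 × C (aromatic): no H
  2 × Cl: no H
  1 × C: no H
  1 × N: 2 H
  1 × O: no H
  Total hydrogens = 5.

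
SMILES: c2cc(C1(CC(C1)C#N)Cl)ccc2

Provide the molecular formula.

C11H10ClN

Heavy atoms from the SMILES: 11 C, 1 Cl, 1 N.
Implicit hydrogens by atom environment:
  5 × C (aromatic): 1 H each → 5
  2 × C: 2 H each → 4
  2 × C: no H
  1 × C: 1 H
  1 × C (aromatic): no H
  1 × Cl: no H
  1 × N: no H
  Total hydrogens = 10.
Molecular formula: C11H10ClN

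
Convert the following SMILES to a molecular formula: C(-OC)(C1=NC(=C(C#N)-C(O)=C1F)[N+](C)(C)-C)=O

Heavy atoms from the SMILES: 11 C, 1 F, 3 N, 3 O.
Implicit hydrogens by atom environment:
  5 × C (aromatic): no H
  4 × C: 3 H each → 12
  2 × C: no H
  2 × O: no H
  1 × F: no H
  1 × N (aromatic): no H
  1 × N (charge +1): no H
  1 × N: no H
  1 × O: 1 H
  Total hydrogens = 13.
Net charge +1.
Molecular formula: C11H13FN3O3+

C11H13FN3O3+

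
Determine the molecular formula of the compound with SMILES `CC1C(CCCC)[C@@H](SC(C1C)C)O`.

Heavy atoms from the SMILES: 12 C, 1 O, 1 S.
Implicit hydrogens by atom environment:
  5 × C: 1 H each → 5
  4 × C: 3 H each → 12
  3 × C: 2 H each → 6
  1 × O: 1 H
  1 × S: no H
  Total hydrogens = 24.
Molecular formula: C12H24OS

C12H24OS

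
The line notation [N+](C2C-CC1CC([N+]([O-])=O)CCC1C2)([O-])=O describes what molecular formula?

C10H16N2O4

Heavy atoms from the SMILES: 10 C, 2 N, 4 O.
Implicit hydrogens by atom environment:
  6 × C: 2 H each → 12
  4 × C: 1 H each → 4
  2 × N (charge +1): no H
  2 × O: no H
  2 × O (charge -1): no H
  Total hydrogens = 16.
Molecular formula: C10H16N2O4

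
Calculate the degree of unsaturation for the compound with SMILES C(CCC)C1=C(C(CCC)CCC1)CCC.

2

Molecular formula from the SMILES: C16H30.
DoU = (2C + 2 + N − H − X)/2 = (2·16 + 2 + 0 − 30 − 0)/2 = 4/2 = 2.
(Structurally: 1 ring(s) + 1 π bond(s) = 2.)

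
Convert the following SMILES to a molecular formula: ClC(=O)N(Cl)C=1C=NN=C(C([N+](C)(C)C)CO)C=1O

C10H15Cl2N4O3+

Heavy atoms from the SMILES: 10 C, 2 Cl, 4 N, 3 O.
Implicit hydrogens by atom environment:
  3 × C: 3 H each → 9
  3 × C (aromatic): no H
  2 × Cl: no H
  2 × N (aromatic): no H
  2 × O: 1 H each → 2
  1 × C: 2 H
  1 × C (aromatic): 1 H
  1 × C: 1 H
  1 × C: no H
  1 × N: no H
  1 × N (charge +1): no H
  1 × O: no H
  Total hydrogens = 15.
Net charge +1.
Molecular formula: C10H15Cl2N4O3+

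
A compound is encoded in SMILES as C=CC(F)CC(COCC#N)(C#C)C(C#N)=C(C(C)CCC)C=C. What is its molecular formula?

Heavy atoms from the SMILES: 20 C, 1 F, 2 N, 1 O.
Implicit hydrogens by atom environment:
  7 × C: 2 H each → 14
  6 × C: no H
  5 × C: 1 H each → 5
  2 × C: 3 H each → 6
  2 × N: no H
  1 × F: no H
  1 × O: no H
  Total hydrogens = 25.
Molecular formula: C20H25FN2O

C20H25FN2O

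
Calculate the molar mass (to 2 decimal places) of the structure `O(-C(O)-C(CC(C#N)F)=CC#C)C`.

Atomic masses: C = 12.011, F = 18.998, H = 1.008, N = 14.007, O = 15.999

183.18

Molecular formula: C9H10FNO2.
M = 9×12.011 + 1×18.998 + 10×1.008 + 1×14.007 + 2×15.999 = 183.18 g/mol.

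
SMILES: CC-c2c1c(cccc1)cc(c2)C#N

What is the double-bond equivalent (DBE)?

Molecular formula from the SMILES: C13H11N.
DoU = (2C + 2 + N − H − X)/2 = (2·13 + 2 + 1 − 11 − 0)/2 = 18/2 = 9.
(Structurally: 2 ring(s) + 7 π bond(s) = 9.)

9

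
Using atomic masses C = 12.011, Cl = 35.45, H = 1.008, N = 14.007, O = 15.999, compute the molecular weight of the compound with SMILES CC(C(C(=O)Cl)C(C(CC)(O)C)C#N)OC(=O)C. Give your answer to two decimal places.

Molecular formula: C12H18ClNO4.
M = 12×12.011 + 1×35.45 + 18×1.008 + 1×14.007 + 4×15.999 = 275.73 g/mol.

275.73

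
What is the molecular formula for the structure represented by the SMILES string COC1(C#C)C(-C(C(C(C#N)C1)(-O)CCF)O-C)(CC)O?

C15H22FNO4

Heavy atoms from the SMILES: 15 C, 1 F, 1 N, 4 O.
Implicit hydrogens by atom environment:
  5 × C: no H
  4 × C: 2 H each → 8
  3 × C: 3 H each → 9
  3 × C: 1 H each → 3
  2 × O: 1 H each → 2
  2 × O: no H
  1 × F: no H
  1 × N: no H
  Total hydrogens = 22.
Molecular formula: C15H22FNO4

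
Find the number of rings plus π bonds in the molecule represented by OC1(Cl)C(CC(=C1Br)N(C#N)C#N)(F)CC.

6

Molecular formula from the SMILES: C9H8BrClFN3O.
DoU = (2C + 2 + N − H − X)/2 = (2·9 + 2 + 3 − 8 − 3)/2 = 12/2 = 6.
(Structurally: 1 ring(s) + 5 π bond(s) = 6.)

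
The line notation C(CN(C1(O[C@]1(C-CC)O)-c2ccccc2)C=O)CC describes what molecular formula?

Heavy atoms from the SMILES: 16 C, 1 N, 3 O.
Implicit hydrogens by atom environment:
  5 × C: 2 H each → 10
  5 × C (aromatic): 1 H each → 5
  2 × C: 3 H each → 6
  2 × C: no H
  2 × O: no H
  1 × C: 1 H
  1 × C (aromatic): no H
  1 × N: no H
  1 × O: 1 H
  Total hydrogens = 23.
Molecular formula: C16H23NO3

C16H23NO3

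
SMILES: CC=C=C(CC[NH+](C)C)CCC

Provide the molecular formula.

C11H22N+

Heavy atoms from the SMILES: 11 C, 1 N.
Implicit hydrogens by atom environment:
  4 × C: 3 H each → 12
  4 × C: 2 H each → 8
  2 × C: no H
  1 × C: 1 H
  1 × N (charge +1): 1 H
  Total hydrogens = 22.
Net charge +1.
Molecular formula: C11H22N+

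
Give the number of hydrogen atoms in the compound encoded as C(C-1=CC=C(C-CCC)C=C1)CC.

20

Hydrogens are implicit in SMILES; fill each atom to its normal valence:
  5 × C: 2 H each → 10
  4 × C (aromatic): 1 H each → 4
  2 × C: 3 H each → 6
  2 × C (aromatic): no H
  Total hydrogens = 20.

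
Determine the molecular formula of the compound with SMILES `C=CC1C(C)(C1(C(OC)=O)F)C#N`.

Heavy atoms from the SMILES: 9 C, 1 F, 1 N, 2 O.
Implicit hydrogens by atom environment:
  4 × C: no H
  2 × C: 3 H each → 6
  2 × C: 1 H each → 2
  2 × O: no H
  1 × C: 2 H
  1 × F: no H
  1 × N: no H
  Total hydrogens = 10.
Molecular formula: C9H10FNO2

C9H10FNO2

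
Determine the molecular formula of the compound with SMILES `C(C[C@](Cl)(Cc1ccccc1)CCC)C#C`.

Heavy atoms from the SMILES: 15 C, 1 Cl.
Implicit hydrogens by atom environment:
  5 × C: 2 H each → 10
  5 × C (aromatic): 1 H each → 5
  2 × C: no H
  1 × C: 3 H
  1 × C: 1 H
  1 × C (aromatic): no H
  1 × Cl: no H
  Total hydrogens = 19.
Molecular formula: C15H19Cl

C15H19Cl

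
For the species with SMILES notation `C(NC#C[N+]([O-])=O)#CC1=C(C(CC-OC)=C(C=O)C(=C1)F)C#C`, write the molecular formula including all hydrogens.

C16H11FN2O4

Heavy atoms from the SMILES: 16 C, 1 F, 2 N, 4 O.
Implicit hydrogens by atom environment:
  5 × C (aromatic): no H
  5 × C: no H
  3 × O: no H
  2 × C: 2 H each → 4
  2 × C: 1 H each → 2
  1 × C: 3 H
  1 × C (aromatic): 1 H
  1 × F: no H
  1 × N: 1 H
  1 × N (charge +1): no H
  1 × O (charge -1): no H
  Total hydrogens = 11.
Molecular formula: C16H11FN2O4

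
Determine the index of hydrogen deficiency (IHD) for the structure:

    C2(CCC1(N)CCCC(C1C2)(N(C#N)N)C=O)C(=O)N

6

Molecular formula from the SMILES: C13H21N5O2.
DoU = (2C + 2 + N − H − X)/2 = (2·13 + 2 + 5 − 21 − 0)/2 = 12/2 = 6.
(Structurally: 2 ring(s) + 4 π bond(s) = 6.)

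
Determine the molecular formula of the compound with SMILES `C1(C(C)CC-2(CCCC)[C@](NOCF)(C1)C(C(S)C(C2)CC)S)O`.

C18H34FNO2S2

Heavy atoms from the SMILES: 18 C, 1 F, 1 N, 2 O, 2 S.
Implicit hydrogens by atom environment:
  8 × C: 2 H each → 16
  5 × C: 1 H each → 5
  3 × C: 3 H each → 9
  2 × C: no H
  2 × S: 1 H each → 2
  1 × F: no H
  1 × N: 1 H
  1 × O: 1 H
  1 × O: no H
  Total hydrogens = 34.
Molecular formula: C18H34FNO2S2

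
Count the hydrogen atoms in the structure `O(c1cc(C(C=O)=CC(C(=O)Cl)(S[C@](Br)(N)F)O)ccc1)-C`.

Hydrogens are implicit in SMILES; fill each atom to its normal valence:
  4 × C (aromatic): 1 H each → 4
  4 × C: no H
  3 × O: no H
  2 × C: 1 H each → 2
  2 × C (aromatic): no H
  1 × Br: no H
  1 × C: 3 H
  1 × Cl: no H
  1 × F: no H
  1 × N: 2 H
  1 × O: 1 H
  1 × S: no H
  Total hydrogens = 12.

12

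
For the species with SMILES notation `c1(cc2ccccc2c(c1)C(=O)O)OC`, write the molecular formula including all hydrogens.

Heavy atoms from the SMILES: 12 C, 3 O.
Implicit hydrogens by atom environment:
  6 × C (aromatic): 1 H each → 6
  4 × C (aromatic): no H
  2 × O: no H
  1 × C: 3 H
  1 × C: no H
  1 × O: 1 H
  Total hydrogens = 10.
Molecular formula: C12H10O3

C12H10O3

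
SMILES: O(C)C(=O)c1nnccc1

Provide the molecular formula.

Heavy atoms from the SMILES: 6 C, 2 N, 2 O.
Implicit hydrogens by atom environment:
  3 × C (aromatic): 1 H each → 3
  2 × N (aromatic): no H
  2 × O: no H
  1 × C: 3 H
  1 × C (aromatic): no H
  1 × C: no H
  Total hydrogens = 6.
Molecular formula: C6H6N2O2

C6H6N2O2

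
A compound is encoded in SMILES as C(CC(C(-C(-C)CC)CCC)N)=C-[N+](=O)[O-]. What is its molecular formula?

C12H24N2O2

Heavy atoms from the SMILES: 12 C, 2 N, 2 O.
Implicit hydrogens by atom environment:
  5 × C: 1 H each → 5
  4 × C: 2 H each → 8
  3 × C: 3 H each → 9
  1 × N: 2 H
  1 × N (charge +1): no H
  1 × O: no H
  1 × O (charge -1): no H
  Total hydrogens = 24.
Molecular formula: C12H24N2O2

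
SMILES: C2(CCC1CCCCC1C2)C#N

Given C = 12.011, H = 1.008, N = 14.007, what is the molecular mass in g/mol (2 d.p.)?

163.26

Molecular formula: C11H17N.
M = 11×12.011 + 17×1.008 + 1×14.007 = 163.26 g/mol.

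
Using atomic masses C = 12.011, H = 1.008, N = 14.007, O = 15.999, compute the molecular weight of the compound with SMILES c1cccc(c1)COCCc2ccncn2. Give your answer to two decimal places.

Molecular formula: C13H14N2O.
M = 13×12.011 + 14×1.008 + 2×14.007 + 1×15.999 = 214.27 g/mol.

214.27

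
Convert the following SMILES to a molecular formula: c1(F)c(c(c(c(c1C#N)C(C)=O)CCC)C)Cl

Heavy atoms from the SMILES: 13 C, 1 Cl, 1 F, 1 N, 1 O.
Implicit hydrogens by atom environment:
  6 × C (aromatic): no H
  3 × C: 3 H each → 9
  2 × C: 2 H each → 4
  2 × C: no H
  1 × Cl: no H
  1 × F: no H
  1 × N: no H
  1 × O: no H
  Total hydrogens = 13.
Molecular formula: C13H13ClFNO

C13H13ClFNO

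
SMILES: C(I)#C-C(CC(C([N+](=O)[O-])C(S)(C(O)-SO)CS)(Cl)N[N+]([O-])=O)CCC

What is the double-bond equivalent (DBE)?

Molecular formula from the SMILES: C12H19ClIN3O6S3.
DoU = (2C + 2 + N − H − X)/2 = (2·12 + 2 + 3 − 19 − 2)/2 = 8/2 = 4.
(Structurally: 0 ring(s) + 4 π bond(s) = 4.)

4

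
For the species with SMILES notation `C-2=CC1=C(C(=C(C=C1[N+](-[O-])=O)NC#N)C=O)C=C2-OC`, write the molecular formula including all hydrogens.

C13H9N3O4

Heavy atoms from the SMILES: 13 C, 3 N, 4 O.
Implicit hydrogens by atom environment:
  6 × C (aromatic): no H
  4 × C (aromatic): 1 H each → 4
  3 × O: no H
  1 × C: 3 H
  1 × C: 1 H
  1 × C: no H
  1 × N: 1 H
  1 × N (charge +1): no H
  1 × N: no H
  1 × O (charge -1): no H
  Total hydrogens = 9.
Molecular formula: C13H9N3O4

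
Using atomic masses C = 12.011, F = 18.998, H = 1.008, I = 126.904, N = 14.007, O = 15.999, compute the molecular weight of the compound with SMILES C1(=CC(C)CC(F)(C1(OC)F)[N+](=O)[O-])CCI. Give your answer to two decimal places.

361.13

Molecular formula: C10H14F2INO3.
M = 10×12.011 + 2×18.998 + 14×1.008 + 1×126.904 + 1×14.007 + 3×15.999 = 361.13 g/mol.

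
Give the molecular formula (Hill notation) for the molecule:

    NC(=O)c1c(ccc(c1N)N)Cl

C7H8ClN3O

Heavy atoms from the SMILES: 7 C, 1 Cl, 3 N, 1 O.
Implicit hydrogens by atom environment:
  4 × C (aromatic): no H
  3 × N: 2 H each → 6
  2 × C (aromatic): 1 H each → 2
  1 × C: no H
  1 × Cl: no H
  1 × O: no H
  Total hydrogens = 8.
Molecular formula: C7H8ClN3O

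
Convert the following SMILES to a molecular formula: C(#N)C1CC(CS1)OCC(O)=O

Heavy atoms from the SMILES: 7 C, 1 N, 3 O, 1 S.
Implicit hydrogens by atom environment:
  3 × C: 2 H each → 6
  2 × C: 1 H each → 2
  2 × C: no H
  2 × O: no H
  1 × N: no H
  1 × O: 1 H
  1 × S: no H
  Total hydrogens = 9.
Molecular formula: C7H9NO3S

C7H9NO3S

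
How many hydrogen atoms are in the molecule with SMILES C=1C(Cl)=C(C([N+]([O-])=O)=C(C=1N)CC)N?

Hydrogens are implicit in SMILES; fill each atom to its normal valence:
  5 × C (aromatic): no H
  2 × N: 2 H each → 4
  1 × C: 3 H
  1 × C: 2 H
  1 × C (aromatic): 1 H
  1 × Cl: no H
  1 × N (charge +1): no H
  1 × O: no H
  1 × O (charge -1): no H
  Total hydrogens = 10.

10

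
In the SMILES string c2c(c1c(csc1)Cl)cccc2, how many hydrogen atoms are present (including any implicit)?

Hydrogens are implicit in SMILES; fill each atom to its normal valence:
  7 × C (aromatic): 1 H each → 7
  3 × C (aromatic): no H
  1 × Cl: no H
  1 × S (aromatic): no H
  Total hydrogens = 7.

7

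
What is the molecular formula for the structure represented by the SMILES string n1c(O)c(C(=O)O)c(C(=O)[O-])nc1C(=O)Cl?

Heavy atoms from the SMILES: 7 C, 1 Cl, 2 N, 6 O.
Implicit hydrogens by atom environment:
  4 × C (aromatic): no H
  3 × C: no H
  3 × O: no H
  2 × N (aromatic): no H
  2 × O: 1 H each → 2
  1 × Cl: no H
  1 × O (charge -1): no H
  Total hydrogens = 2.
Net charge -1.
Molecular formula: C7H2ClN2O6-

C7H2ClN2O6-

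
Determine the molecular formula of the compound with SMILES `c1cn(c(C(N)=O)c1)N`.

C5H7N3O

Heavy atoms from the SMILES: 5 C, 3 N, 1 O.
Implicit hydrogens by atom environment:
  3 × C (aromatic): 1 H each → 3
  2 × N: 2 H each → 4
  1 × C (aromatic): no H
  1 × C: no H
  1 × N (aromatic): no H
  1 × O: no H
  Total hydrogens = 7.
Molecular formula: C5H7N3O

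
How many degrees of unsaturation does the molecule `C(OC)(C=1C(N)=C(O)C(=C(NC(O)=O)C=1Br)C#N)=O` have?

Molecular formula from the SMILES: C10H8BrN3O5.
DoU = (2C + 2 + N − H − X)/2 = (2·10 + 2 + 3 − 8 − 1)/2 = 16/2 = 8.
(Structurally: 1 ring(s) + 7 π bond(s) = 8.)

8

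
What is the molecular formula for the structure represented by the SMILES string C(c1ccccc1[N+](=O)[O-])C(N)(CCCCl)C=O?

C12H15ClN2O3

Heavy atoms from the SMILES: 12 C, 1 Cl, 2 N, 3 O.
Implicit hydrogens by atom environment:
  4 × C: 2 H each → 8
  4 × C (aromatic): 1 H each → 4
  2 × C (aromatic): no H
  2 × O: no H
  1 × C: 1 H
  1 × C: no H
  1 × Cl: no H
  1 × N: 2 H
  1 × N (charge +1): no H
  1 × O (charge -1): no H
  Total hydrogens = 15.
Molecular formula: C12H15ClN2O3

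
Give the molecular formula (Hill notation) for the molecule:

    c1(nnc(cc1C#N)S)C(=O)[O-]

Heavy atoms from the SMILES: 6 C, 3 N, 2 O, 1 S.
Implicit hydrogens by atom environment:
  3 × C (aromatic): no H
  2 × C: no H
  2 × N (aromatic): no H
  1 × C (aromatic): 1 H
  1 × N: no H
  1 × O: no H
  1 × O (charge -1): no H
  1 × S: 1 H
  Total hydrogens = 2.
Net charge -1.
Molecular formula: C6H2N3O2S-

C6H2N3O2S-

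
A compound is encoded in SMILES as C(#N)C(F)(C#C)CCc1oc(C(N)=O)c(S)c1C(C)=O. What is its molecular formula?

Heavy atoms from the SMILES: 13 C, 1 F, 2 N, 3 O, 1 S.
Implicit hydrogens by atom environment:
  5 × C: no H
  4 × C (aromatic): no H
  2 × C: 2 H each → 4
  2 × O: no H
  1 × C: 3 H
  1 × C: 1 H
  1 × F: no H
  1 × N: 2 H
  1 × N: no H
  1 × O (aromatic): no H
  1 × S: 1 H
  Total hydrogens = 11.
Molecular formula: C13H11FN2O3S

C13H11FN2O3S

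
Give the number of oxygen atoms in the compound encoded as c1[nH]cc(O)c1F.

1

The symbol for oxygen appears 1 time in the SMILES.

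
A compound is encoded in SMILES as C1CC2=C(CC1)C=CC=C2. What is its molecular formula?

Heavy atoms from the SMILES: 10 C.
Implicit hydrogens by atom environment:
  4 × C: 2 H each → 8
  4 × C (aromatic): 1 H each → 4
  2 × C (aromatic): no H
  Total hydrogens = 12.
Molecular formula: C10H12

C10H12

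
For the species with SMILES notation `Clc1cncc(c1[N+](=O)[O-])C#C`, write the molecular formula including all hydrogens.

Heavy atoms from the SMILES: 7 C, 1 Cl, 2 N, 2 O.
Implicit hydrogens by atom environment:
  3 × C (aromatic): no H
  2 × C (aromatic): 1 H each → 2
  1 × C: 1 H
  1 × C: no H
  1 × Cl: no H
  1 × N (aromatic): no H
  1 × N (charge +1): no H
  1 × O: no H
  1 × O (charge -1): no H
  Total hydrogens = 3.
Molecular formula: C7H3ClN2O2

C7H3ClN2O2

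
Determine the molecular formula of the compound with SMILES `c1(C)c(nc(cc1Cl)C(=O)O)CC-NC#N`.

Heavy atoms from the SMILES: 10 C, 1 Cl, 3 N, 2 O.
Implicit hydrogens by atom environment:
  4 × C (aromatic): no H
  2 × C: 2 H each → 4
  2 × C: no H
  1 × C: 3 H
  1 × C (aromatic): 1 H
  1 × Cl: no H
  1 × N: 1 H
  1 × N (aromatic): no H
  1 × N: no H
  1 × O: 1 H
  1 × O: no H
  Total hydrogens = 10.
Molecular formula: C10H10ClN3O2

C10H10ClN3O2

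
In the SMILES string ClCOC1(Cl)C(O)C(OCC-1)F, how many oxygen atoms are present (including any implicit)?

The symbol for oxygen appears 3 times in the SMILES.

3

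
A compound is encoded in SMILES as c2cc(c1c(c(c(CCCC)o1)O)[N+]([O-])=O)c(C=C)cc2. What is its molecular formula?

C16H17NO4

Heavy atoms from the SMILES: 16 C, 1 N, 4 O.
Implicit hydrogens by atom environment:
  6 × C (aromatic): no H
  4 × C: 2 H each → 8
  4 × C (aromatic): 1 H each → 4
  1 × C: 3 H
  1 × C: 1 H
  1 × N (charge +1): no H
  1 × O: 1 H
  1 × O (aromatic): no H
  1 × O: no H
  1 × O (charge -1): no H
  Total hydrogens = 17.
Molecular formula: C16H17NO4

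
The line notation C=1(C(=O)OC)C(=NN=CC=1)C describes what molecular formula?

Heavy atoms from the SMILES: 7 C, 2 N, 2 O.
Implicit hydrogens by atom environment:
  2 × C: 3 H each → 6
  2 × C (aromatic): 1 H each → 2
  2 × C (aromatic): no H
  2 × N (aromatic): no H
  2 × O: no H
  1 × C: no H
  Total hydrogens = 8.
Molecular formula: C7H8N2O2

C7H8N2O2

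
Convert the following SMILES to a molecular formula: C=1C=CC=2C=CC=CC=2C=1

Heavy atoms from the SMILES: 10 C.
Implicit hydrogens by atom environment:
  8 × C (aromatic): 1 H each → 8
  2 × C (aromatic): no H
  Total hydrogens = 8.
Molecular formula: C10H8

C10H8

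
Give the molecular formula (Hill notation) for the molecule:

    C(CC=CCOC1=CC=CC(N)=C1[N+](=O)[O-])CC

Heavy atoms from the SMILES: 13 C, 2 N, 3 O.
Implicit hydrogens by atom environment:
  4 × C: 2 H each → 8
  3 × C (aromatic): 1 H each → 3
  3 × C (aromatic): no H
  2 × C: 1 H each → 2
  2 × O: no H
  1 × C: 3 H
  1 × N: 2 H
  1 × N (charge +1): no H
  1 × O (charge -1): no H
  Total hydrogens = 18.
Molecular formula: C13H18N2O3

C13H18N2O3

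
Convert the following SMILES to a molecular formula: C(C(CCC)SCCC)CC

Heavy atoms from the SMILES: 10 C, 1 S.
Implicit hydrogens by atom environment:
  6 × C: 2 H each → 12
  3 × C: 3 H each → 9
  1 × C: 1 H
  1 × S: no H
  Total hydrogens = 22.
Molecular formula: C10H22S

C10H22S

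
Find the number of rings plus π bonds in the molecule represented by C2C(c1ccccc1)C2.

5

Molecular formula from the SMILES: C9H10.
DoU = (2C + 2 + N − H − X)/2 = (2·9 + 2 + 0 − 10 − 0)/2 = 10/2 = 5.
(Structurally: 2 ring(s) + 3 π bond(s) = 5.)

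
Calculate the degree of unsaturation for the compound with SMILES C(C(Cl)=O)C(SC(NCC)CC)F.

1

Molecular formula from the SMILES: C8H15ClFNOS.
DoU = (2C + 2 + N − H − X)/2 = (2·8 + 2 + 1 − 15 − 2)/2 = 2/2 = 1.
(Structurally: 0 ring(s) + 1 π bond(s) = 1.)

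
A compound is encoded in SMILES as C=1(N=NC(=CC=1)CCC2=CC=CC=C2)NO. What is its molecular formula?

C12H13N3O

Heavy atoms from the SMILES: 12 C, 3 N, 1 O.
Implicit hydrogens by atom environment:
  7 × C (aromatic): 1 H each → 7
  3 × C (aromatic): no H
  2 × C: 2 H each → 4
  2 × N (aromatic): no H
  1 × N: 1 H
  1 × O: 1 H
  Total hydrogens = 13.
Molecular formula: C12H13N3O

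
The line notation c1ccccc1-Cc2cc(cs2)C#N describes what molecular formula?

C12H9NS

Heavy atoms from the SMILES: 12 C, 1 N, 1 S.
Implicit hydrogens by atom environment:
  7 × C (aromatic): 1 H each → 7
  3 × C (aromatic): no H
  1 × C: 2 H
  1 × C: no H
  1 × N: no H
  1 × S (aromatic): no H
  Total hydrogens = 9.
Molecular formula: C12H9NS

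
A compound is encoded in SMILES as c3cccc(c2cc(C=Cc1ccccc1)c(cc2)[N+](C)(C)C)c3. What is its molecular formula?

C23H24N+

Heavy atoms from the SMILES: 23 C, 1 N.
Implicit hydrogens by atom environment:
  13 × C (aromatic): 1 H each → 13
  5 × C (aromatic): no H
  3 × C: 3 H each → 9
  2 × C: 1 H each → 2
  1 × N (charge +1): no H
  Total hydrogens = 24.
Net charge +1.
Molecular formula: C23H24N+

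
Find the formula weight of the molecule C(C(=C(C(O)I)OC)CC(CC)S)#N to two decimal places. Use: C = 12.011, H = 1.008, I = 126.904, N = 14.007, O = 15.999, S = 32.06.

Molecular formula: C9H14INO2S.
M = 9×12.011 + 14×1.008 + 1×126.904 + 1×14.007 + 2×15.999 + 1×32.06 = 327.18 g/mol.

327.18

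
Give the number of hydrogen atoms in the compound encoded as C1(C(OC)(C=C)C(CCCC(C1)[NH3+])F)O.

21

Hydrogens are implicit in SMILES; fill each atom to its normal valence:
  5 × C: 2 H each → 10
  4 × C: 1 H each → 4
  1 × C: 3 H
  1 × C: no H
  1 × F: no H
  1 × N (charge +1): 3 H
  1 × O: 1 H
  1 × O: no H
  Total hydrogens = 21.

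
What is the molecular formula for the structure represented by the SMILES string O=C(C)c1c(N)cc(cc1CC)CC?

C12H17NO

Heavy atoms from the SMILES: 12 C, 1 N, 1 O.
Implicit hydrogens by atom environment:
  4 × C (aromatic): no H
  3 × C: 3 H each → 9
  2 × C: 2 H each → 4
  2 × C (aromatic): 1 H each → 2
  1 × C: no H
  1 × N: 2 H
  1 × O: no H
  Total hydrogens = 17.
Molecular formula: C12H17NO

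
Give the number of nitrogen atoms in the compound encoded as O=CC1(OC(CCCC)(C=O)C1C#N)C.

The symbol for nitrogen appears 1 time in the SMILES.

1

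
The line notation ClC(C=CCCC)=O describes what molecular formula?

C6H9ClO

Heavy atoms from the SMILES: 6 C, 1 Cl, 1 O.
Implicit hydrogens by atom environment:
  2 × C: 2 H each → 4
  2 × C: 1 H each → 2
  1 × C: 3 H
  1 × C: no H
  1 × Cl: no H
  1 × O: no H
  Total hydrogens = 9.
Molecular formula: C6H9ClO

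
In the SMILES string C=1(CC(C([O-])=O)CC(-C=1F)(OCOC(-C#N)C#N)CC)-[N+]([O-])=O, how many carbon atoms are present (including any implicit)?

13

The symbol for carbon appears 13 times in the SMILES.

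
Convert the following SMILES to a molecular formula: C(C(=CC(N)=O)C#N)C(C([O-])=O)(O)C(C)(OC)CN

Heavy atoms from the SMILES: 11 C, 3 N, 5 O.
Implicit hydrogens by atom environment:
  6 × C: no H
  3 × O: no H
  2 × C: 3 H each → 6
  2 × C: 2 H each → 4
  2 × N: 2 H each → 4
  1 × C: 1 H
  1 × N: no H
  1 × O: 1 H
  1 × O (charge -1): no H
  Total hydrogens = 16.
Net charge -1.
Molecular formula: C11H16N3O5-

C11H16N3O5-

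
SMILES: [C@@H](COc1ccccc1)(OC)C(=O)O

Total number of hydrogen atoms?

12

Hydrogens are implicit in SMILES; fill each atom to its normal valence:
  5 × C (aromatic): 1 H each → 5
  3 × O: no H
  1 × C: 3 H
  1 × C: 2 H
  1 × C: 1 H
  1 × C (aromatic): no H
  1 × C: no H
  1 × O: 1 H
  Total hydrogens = 12.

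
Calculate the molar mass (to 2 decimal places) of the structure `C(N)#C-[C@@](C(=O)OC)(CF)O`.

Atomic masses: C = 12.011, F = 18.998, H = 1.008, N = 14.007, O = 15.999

161.13

Molecular formula: C6H8FNO3.
M = 6×12.011 + 1×18.998 + 8×1.008 + 1×14.007 + 3×15.999 = 161.13 g/mol.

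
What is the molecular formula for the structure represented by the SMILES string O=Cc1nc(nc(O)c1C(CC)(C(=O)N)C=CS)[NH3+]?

C11H15N4O3S+

Heavy atoms from the SMILES: 11 C, 4 N, 3 O, 1 S.
Implicit hydrogens by atom environment:
  4 × C (aromatic): no H
  3 × C: 1 H each → 3
  2 × C: no H
  2 × N (aromatic): no H
  2 × O: no H
  1 × C: 3 H
  1 × C: 2 H
  1 × N (charge +1): 3 H
  1 × N: 2 H
  1 × O: 1 H
  1 × S: 1 H
  Total hydrogens = 15.
Net charge +1.
Molecular formula: C11H15N4O3S+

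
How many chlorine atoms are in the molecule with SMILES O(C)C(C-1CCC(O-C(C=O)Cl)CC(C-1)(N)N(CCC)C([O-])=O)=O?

1

The symbol for chlorine appears 1 time in the SMILES.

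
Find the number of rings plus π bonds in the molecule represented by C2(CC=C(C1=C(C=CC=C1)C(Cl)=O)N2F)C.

Molecular formula from the SMILES: C12H11ClFNO.
DoU = (2C + 2 + N − H − X)/2 = (2·12 + 2 + 1 − 11 − 2)/2 = 14/2 = 7.
(Structurally: 2 ring(s) + 5 π bond(s) = 7.)

7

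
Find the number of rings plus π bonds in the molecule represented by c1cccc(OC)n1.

Molecular formula from the SMILES: C6H7NO.
DoU = (2C + 2 + N − H − X)/2 = (2·6 + 2 + 1 − 7 − 0)/2 = 8/2 = 4.
(Structurally: 1 ring(s) + 3 π bond(s) = 4.)

4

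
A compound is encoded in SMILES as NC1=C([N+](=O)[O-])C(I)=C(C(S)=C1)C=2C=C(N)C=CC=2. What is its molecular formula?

Heavy atoms from the SMILES: 12 C, 1 I, 3 N, 2 O, 1 S.
Implicit hydrogens by atom environment:
  7 × C (aromatic): no H
  5 × C (aromatic): 1 H each → 5
  2 × N: 2 H each → 4
  1 × I: no H
  1 × N (charge +1): no H
  1 × O: no H
  1 × O (charge -1): no H
  1 × S: 1 H
  Total hydrogens = 10.
Molecular formula: C12H10IN3O2S

C12H10IN3O2S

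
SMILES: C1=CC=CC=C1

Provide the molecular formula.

Heavy atoms from the SMILES: 6 C.
Implicit hydrogens by atom environment:
  6 × C (aromatic): 1 H each → 6
  Total hydrogens = 6.
Molecular formula: C6H6

C6H6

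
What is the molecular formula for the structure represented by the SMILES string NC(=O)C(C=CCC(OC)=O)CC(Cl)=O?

Heavy atoms from the SMILES: 9 C, 1 Cl, 1 N, 4 O.
Implicit hydrogens by atom environment:
  4 × O: no H
  3 × C: 1 H each → 3
  3 × C: no H
  2 × C: 2 H each → 4
  1 × C: 3 H
  1 × Cl: no H
  1 × N: 2 H
  Total hydrogens = 12.
Molecular formula: C9H12ClNO4

C9H12ClNO4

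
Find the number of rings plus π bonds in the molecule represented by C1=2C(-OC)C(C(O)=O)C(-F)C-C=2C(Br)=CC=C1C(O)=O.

7

Molecular formula from the SMILES: C13H12BrFO5.
DoU = (2C + 2 + N − H − X)/2 = (2·13 + 2 + 0 − 12 − 2)/2 = 14/2 = 7.
(Structurally: 2 ring(s) + 5 π bond(s) = 7.)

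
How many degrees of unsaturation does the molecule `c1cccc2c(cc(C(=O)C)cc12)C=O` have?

Molecular formula from the SMILES: C13H10O2.
DoU = (2C + 2 + N − H − X)/2 = (2·13 + 2 + 0 − 10 − 0)/2 = 18/2 = 9.
(Structurally: 2 ring(s) + 7 π bond(s) = 9.)

9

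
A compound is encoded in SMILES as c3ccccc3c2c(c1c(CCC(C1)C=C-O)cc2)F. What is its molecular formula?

Heavy atoms from the SMILES: 18 C, 1 F, 1 O.
Implicit hydrogens by atom environment:
  7 × C (aromatic): 1 H each → 7
  5 × C (aromatic): no H
  3 × C: 2 H each → 6
  3 × C: 1 H each → 3
  1 × F: no H
  1 × O: 1 H
  Total hydrogens = 17.
Molecular formula: C18H17FO

C18H17FO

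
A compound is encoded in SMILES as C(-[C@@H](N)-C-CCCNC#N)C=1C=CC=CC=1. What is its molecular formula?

Heavy atoms from the SMILES: 13 C, 3 N.
Implicit hydrogens by atom environment:
  5 × C: 2 H each → 10
  5 × C (aromatic): 1 H each → 5
  1 × C: 1 H
  1 × C (aromatic): no H
  1 × C: no H
  1 × N: 2 H
  1 × N: 1 H
  1 × N: no H
  Total hydrogens = 19.
Molecular formula: C13H19N3

C13H19N3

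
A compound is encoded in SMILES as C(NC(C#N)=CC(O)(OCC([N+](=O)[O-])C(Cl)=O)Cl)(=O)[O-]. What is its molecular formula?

Heavy atoms from the SMILES: 8 C, 2 Cl, 3 N, 7 O.
Implicit hydrogens by atom environment:
  5 × C: no H
  4 × O: no H
  2 × C: 1 H each → 2
  2 × Cl: no H
  2 × O (charge -1): no H
  1 × C: 2 H
  1 × N: 1 H
  1 × N: no H
  1 × N (charge +1): no H
  1 × O: 1 H
  Total hydrogens = 6.
Net charge -1.
Molecular formula: C8H6Cl2N3O7-

C8H6Cl2N3O7-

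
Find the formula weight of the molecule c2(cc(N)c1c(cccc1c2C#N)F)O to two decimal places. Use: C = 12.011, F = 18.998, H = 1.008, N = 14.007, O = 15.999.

202.19

Molecular formula: C11H7FN2O.
M = 11×12.011 + 1×18.998 + 7×1.008 + 2×14.007 + 1×15.999 = 202.19 g/mol.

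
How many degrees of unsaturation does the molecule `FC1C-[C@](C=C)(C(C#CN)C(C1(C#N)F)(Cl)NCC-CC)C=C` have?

7

Molecular formula from the SMILES: C17H22ClF2N3.
DoU = (2C + 2 + N − H − X)/2 = (2·17 + 2 + 3 − 22 − 3)/2 = 14/2 = 7.
(Structurally: 1 ring(s) + 6 π bond(s) = 7.)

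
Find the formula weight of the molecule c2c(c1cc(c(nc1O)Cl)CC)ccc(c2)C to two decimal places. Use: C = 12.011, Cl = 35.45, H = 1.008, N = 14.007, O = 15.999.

247.72

Molecular formula: C14H14ClNO.
M = 14×12.011 + 1×35.45 + 14×1.008 + 1×14.007 + 1×15.999 = 247.72 g/mol.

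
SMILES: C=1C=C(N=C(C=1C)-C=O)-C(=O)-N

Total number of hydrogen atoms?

8

Hydrogens are implicit in SMILES; fill each atom to its normal valence:
  3 × C (aromatic): no H
  2 × C (aromatic): 1 H each → 2
  2 × O: no H
  1 × C: 3 H
  1 × C: 1 H
  1 × C: no H
  1 × N: 2 H
  1 × N (aromatic): no H
  Total hydrogens = 8.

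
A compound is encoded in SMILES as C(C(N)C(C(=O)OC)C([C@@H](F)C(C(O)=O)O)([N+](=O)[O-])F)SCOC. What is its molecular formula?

C11H18F2N2O8S

Heavy atoms from the SMILES: 11 C, 2 F, 2 N, 8 O, 1 S.
Implicit hydrogens by atom environment:
  5 × O: no H
  4 × C: 1 H each → 4
  3 × C: no H
  2 × C: 3 H each → 6
  2 × C: 2 H each → 4
  2 × F: no H
  2 × O: 1 H each → 2
  1 × N: 2 H
  1 × N (charge +1): no H
  1 × O (charge -1): no H
  1 × S: no H
  Total hydrogens = 18.
Molecular formula: C11H18F2N2O8S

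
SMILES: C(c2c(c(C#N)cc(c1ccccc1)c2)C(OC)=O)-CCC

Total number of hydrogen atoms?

19

Hydrogens are implicit in SMILES; fill each atom to its normal valence:
  7 × C (aromatic): 1 H each → 7
  5 × C (aromatic): no H
  3 × C: 2 H each → 6
  2 × C: 3 H each → 6
  2 × C: no H
  2 × O: no H
  1 × N: no H
  Total hydrogens = 19.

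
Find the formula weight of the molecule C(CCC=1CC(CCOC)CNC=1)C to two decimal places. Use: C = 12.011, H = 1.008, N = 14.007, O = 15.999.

Molecular formula: C12H23NO.
M = 12×12.011 + 23×1.008 + 1×14.007 + 1×15.999 = 197.32 g/mol.

197.32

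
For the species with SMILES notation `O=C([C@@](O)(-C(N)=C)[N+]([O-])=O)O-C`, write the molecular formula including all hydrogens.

Heavy atoms from the SMILES: 5 C, 2 N, 5 O.
Implicit hydrogens by atom environment:
  3 × C: no H
  3 × O: no H
  1 × C: 3 H
  1 × C: 2 H
  1 × N: 2 H
  1 × N (charge +1): no H
  1 × O: 1 H
  1 × O (charge -1): no H
  Total hydrogens = 8.
Molecular formula: C5H8N2O5

C5H8N2O5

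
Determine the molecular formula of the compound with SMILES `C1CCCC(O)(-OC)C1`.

C7H14O2

Heavy atoms from the SMILES: 7 C, 2 O.
Implicit hydrogens by atom environment:
  5 × C: 2 H each → 10
  1 × C: 3 H
  1 × C: no H
  1 × O: 1 H
  1 × O: no H
  Total hydrogens = 14.
Molecular formula: C7H14O2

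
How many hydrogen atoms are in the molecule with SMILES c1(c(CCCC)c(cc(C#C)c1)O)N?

15

Hydrogens are implicit in SMILES; fill each atom to its normal valence:
  4 × C (aromatic): no H
  3 × C: 2 H each → 6
  2 × C (aromatic): 1 H each → 2
  1 × C: 3 H
  1 × C: 1 H
  1 × C: no H
  1 × N: 2 H
  1 × O: 1 H
  Total hydrogens = 15.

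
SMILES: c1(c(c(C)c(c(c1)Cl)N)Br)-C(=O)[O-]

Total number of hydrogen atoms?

6

Hydrogens are implicit in SMILES; fill each atom to its normal valence:
  5 × C (aromatic): no H
  1 × Br: no H
  1 × C: 3 H
  1 × C (aromatic): 1 H
  1 × C: no H
  1 × Cl: no H
  1 × N: 2 H
  1 × O: no H
  1 × O (charge -1): no H
  Total hydrogens = 6.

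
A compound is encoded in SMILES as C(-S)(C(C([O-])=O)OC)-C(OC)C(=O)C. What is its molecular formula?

Heavy atoms from the SMILES: 8 C, 5 O, 1 S.
Implicit hydrogens by atom environment:
  4 × O: no H
  3 × C: 3 H each → 9
  3 × C: 1 H each → 3
  2 × C: no H
  1 × O (charge -1): no H
  1 × S: 1 H
  Total hydrogens = 13.
Net charge -1.
Molecular formula: C8H13O5S-

C8H13O5S-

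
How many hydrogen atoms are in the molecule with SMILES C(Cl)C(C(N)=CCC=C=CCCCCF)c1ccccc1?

23

Hydrogens are implicit in SMILES; fill each atom to its normal valence:
  6 × C: 2 H each → 12
  5 × C (aromatic): 1 H each → 5
  4 × C: 1 H each → 4
  2 × C: no H
  1 × C (aromatic): no H
  1 × Cl: no H
  1 × F: no H
  1 × N: 2 H
  Total hydrogens = 23.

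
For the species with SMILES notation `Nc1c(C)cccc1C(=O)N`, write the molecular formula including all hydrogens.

C8H10N2O

Heavy atoms from the SMILES: 8 C, 2 N, 1 O.
Implicit hydrogens by atom environment:
  3 × C (aromatic): 1 H each → 3
  3 × C (aromatic): no H
  2 × N: 2 H each → 4
  1 × C: 3 H
  1 × C: no H
  1 × O: no H
  Total hydrogens = 10.
Molecular formula: C8H10N2O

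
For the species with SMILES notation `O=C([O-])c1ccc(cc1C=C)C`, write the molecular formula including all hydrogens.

C10H9O2-

Heavy atoms from the SMILES: 10 C, 2 O.
Implicit hydrogens by atom environment:
  3 × C (aromatic): 1 H each → 3
  3 × C (aromatic): no H
  1 × C: 3 H
  1 × C: 2 H
  1 × C: 1 H
  1 × C: no H
  1 × O: no H
  1 × O (charge -1): no H
  Total hydrogens = 9.
Net charge -1.
Molecular formula: C10H9O2-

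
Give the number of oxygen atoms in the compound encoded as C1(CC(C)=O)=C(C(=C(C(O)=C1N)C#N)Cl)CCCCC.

2

The symbol for oxygen appears 2 times in the SMILES.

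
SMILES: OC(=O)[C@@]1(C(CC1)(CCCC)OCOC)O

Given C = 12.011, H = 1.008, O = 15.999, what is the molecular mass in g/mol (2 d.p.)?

Molecular formula: C11H20O5.
M = 11×12.011 + 20×1.008 + 5×15.999 = 232.28 g/mol.

232.28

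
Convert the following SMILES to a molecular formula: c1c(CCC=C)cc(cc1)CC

C12H16

Heavy atoms from the SMILES: 12 C.
Implicit hydrogens by atom environment:
  4 × C: 2 H each → 8
  4 × C (aromatic): 1 H each → 4
  2 × C (aromatic): no H
  1 × C: 3 H
  1 × C: 1 H
  Total hydrogens = 16.
Molecular formula: C12H16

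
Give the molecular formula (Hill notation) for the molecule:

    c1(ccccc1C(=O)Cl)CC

C9H9ClO

Heavy atoms from the SMILES: 9 C, 1 Cl, 1 O.
Implicit hydrogens by atom environment:
  4 × C (aromatic): 1 H each → 4
  2 × C (aromatic): no H
  1 × C: 3 H
  1 × C: 2 H
  1 × C: no H
  1 × Cl: no H
  1 × O: no H
  Total hydrogens = 9.
Molecular formula: C9H9ClO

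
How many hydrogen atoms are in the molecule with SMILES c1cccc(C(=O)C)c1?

8

Hydrogens are implicit in SMILES; fill each atom to its normal valence:
  5 × C (aromatic): 1 H each → 5
  1 × C: 3 H
  1 × C (aromatic): no H
  1 × C: no H
  1 × O: no H
  Total hydrogens = 8.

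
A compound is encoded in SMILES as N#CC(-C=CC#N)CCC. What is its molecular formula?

C8H10N2

Heavy atoms from the SMILES: 8 C, 2 N.
Implicit hydrogens by atom environment:
  3 × C: 1 H each → 3
  2 × C: 2 H each → 4
  2 × C: no H
  2 × N: no H
  1 × C: 3 H
  Total hydrogens = 10.
Molecular formula: C8H10N2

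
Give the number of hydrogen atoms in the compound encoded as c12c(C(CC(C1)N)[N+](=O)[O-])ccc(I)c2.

Hydrogens are implicit in SMILES; fill each atom to its normal valence:
  3 × C (aromatic): 1 H each → 3
  3 × C (aromatic): no H
  2 × C: 2 H each → 4
  2 × C: 1 H each → 2
  1 × I: no H
  1 × N: 2 H
  1 × N (charge +1): no H
  1 × O: no H
  1 × O (charge -1): no H
  Total hydrogens = 11.

11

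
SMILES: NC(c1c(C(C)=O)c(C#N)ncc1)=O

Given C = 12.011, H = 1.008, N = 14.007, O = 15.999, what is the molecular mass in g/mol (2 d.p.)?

Molecular formula: C9H7N3O2.
M = 9×12.011 + 7×1.008 + 3×14.007 + 2×15.999 = 189.17 g/mol.

189.17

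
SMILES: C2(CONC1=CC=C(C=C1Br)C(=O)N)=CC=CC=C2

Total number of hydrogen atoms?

Hydrogens are implicit in SMILES; fill each atom to its normal valence:
  8 × C (aromatic): 1 H each → 8
  4 × C (aromatic): no H
  2 × O: no H
  1 × Br: no H
  1 × C: 2 H
  1 × C: no H
  1 × N: 2 H
  1 × N: 1 H
  Total hydrogens = 13.

13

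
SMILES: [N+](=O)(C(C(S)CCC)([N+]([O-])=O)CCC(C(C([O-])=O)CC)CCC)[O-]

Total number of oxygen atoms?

6

The symbol for oxygen appears 6 times in the SMILES.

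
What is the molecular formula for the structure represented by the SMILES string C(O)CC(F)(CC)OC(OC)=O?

C7H13FO4

Heavy atoms from the SMILES: 7 C, 1 F, 4 O.
Implicit hydrogens by atom environment:
  3 × C: 2 H each → 6
  3 × O: no H
  2 × C: 3 H each → 6
  2 × C: no H
  1 × F: no H
  1 × O: 1 H
  Total hydrogens = 13.
Molecular formula: C7H13FO4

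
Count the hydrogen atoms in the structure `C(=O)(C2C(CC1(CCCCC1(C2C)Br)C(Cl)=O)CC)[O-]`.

Hydrogens are implicit in SMILES; fill each atom to its normal valence:
  6 × C: 2 H each → 12
  4 × C: no H
  3 × C: 1 H each → 3
  2 × C: 3 H each → 6
  2 × O: no H
  1 × Br: no H
  1 × Cl: no H
  1 × O (charge -1): no H
  Total hydrogens = 21.

21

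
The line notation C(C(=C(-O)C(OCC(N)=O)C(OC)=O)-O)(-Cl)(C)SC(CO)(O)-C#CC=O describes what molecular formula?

Heavy atoms from the SMILES: 14 C, 1 Cl, 1 N, 9 O, 1 S.
Implicit hydrogens by atom environment:
  8 × C: no H
  5 × O: no H
  4 × O: 1 H each → 4
  2 × C: 3 H each → 6
  2 × C: 2 H each → 4
  2 × C: 1 H each → 2
  1 × Cl: no H
  1 × N: 2 H
  1 × S: no H
  Total hydrogens = 18.
Molecular formula: C14H18ClNO9S

C14H18ClNO9S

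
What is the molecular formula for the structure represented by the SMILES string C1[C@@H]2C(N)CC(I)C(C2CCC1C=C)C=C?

Heavy atoms from the SMILES: 14 C, 1 I, 1 N.
Implicit hydrogens by atom environment:
  8 × C: 1 H each → 8
  6 × C: 2 H each → 12
  1 × I: no H
  1 × N: 2 H
  Total hydrogens = 22.
Molecular formula: C14H22IN

C14H22IN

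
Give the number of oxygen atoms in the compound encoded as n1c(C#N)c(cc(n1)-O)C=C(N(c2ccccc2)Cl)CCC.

The symbol for oxygen appears 1 time in the SMILES.

1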